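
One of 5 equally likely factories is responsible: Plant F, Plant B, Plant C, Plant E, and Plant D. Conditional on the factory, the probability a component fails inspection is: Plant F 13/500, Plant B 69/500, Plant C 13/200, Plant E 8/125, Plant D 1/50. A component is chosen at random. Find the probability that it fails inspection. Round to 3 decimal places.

With a uniform prior (1/5 each), posterior ∝ likelihood:
  Plant F: 0.026
  Plant B: 0.138
  Plant C: 0.065
  Plant E: 0.064
  Plant D: 0.02
P(nonconforming) = (1/5) × (0.026 + 0.138 + 0.065 + 0.064 + 0.02) = 0.313/5 ≈ 0.063.

0.063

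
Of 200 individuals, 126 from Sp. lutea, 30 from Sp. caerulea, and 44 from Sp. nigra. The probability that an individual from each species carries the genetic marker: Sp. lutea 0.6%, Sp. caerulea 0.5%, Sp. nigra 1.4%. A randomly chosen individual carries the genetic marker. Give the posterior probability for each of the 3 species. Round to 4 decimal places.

By Bayes' rule, posterior ∝ prior × likelihood:
  Sp. lutea: 0.63 × 0.006 = 0.00378
  Sp. caerulea: 0.15 × 0.005 = 0.00075
  Sp. nigra: 0.22 × 0.014 = 0.00308
Total = 0.00761.
P(Sp. lutea | marker) = 0.00378/0.00761 ≈ 0.4967
P(Sp. caerulea | marker) = 0.00075/0.00761 ≈ 0.0986
P(Sp. nigra | marker) = 0.00308/0.00761 ≈ 0.4047
(Check: 0.4967+0.0986+0.4047 = 1.0000.)

Sp. lutea 0.4967, Sp. caerulea 0.0986, Sp. nigra 0.4047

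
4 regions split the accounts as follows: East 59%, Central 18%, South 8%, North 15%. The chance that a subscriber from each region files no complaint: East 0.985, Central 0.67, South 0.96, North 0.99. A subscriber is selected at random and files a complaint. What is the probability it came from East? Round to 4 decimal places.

0.1213

Taking complements, P(complaint | each) = East 0.015, Central 0.33, South 0.04, North 0.01.
Compute prior × likelihood for every hypothesis:
  East: 0.59 × 0.015 = 0.00885
  Central: 0.18 × 0.33 = 0.0594
  South: 0.08 × 0.04 = 0.0032
  North: 0.15 × 0.01 = 0.0015
Normalizing constant = 0.07295.
P(East | evidence) = 0.00885 / 0.07295 ≈ 0.1213.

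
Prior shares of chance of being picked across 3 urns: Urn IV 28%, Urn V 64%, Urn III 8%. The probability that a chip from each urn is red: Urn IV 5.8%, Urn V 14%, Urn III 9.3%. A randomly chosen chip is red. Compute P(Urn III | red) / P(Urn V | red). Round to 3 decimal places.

0.083

By Bayes' rule, posterior ∝ prior × likelihood:
  Urn IV: 0.28 × 0.058 = 0.01624
  Urn V: 0.64 × 0.14 = 0.0896
  Urn III: 0.08 × 0.093 = 0.00744
Sum = 0.11328.
The ratio is 0.00744 / 0.0896 (the normalizer cancels) = 0.083.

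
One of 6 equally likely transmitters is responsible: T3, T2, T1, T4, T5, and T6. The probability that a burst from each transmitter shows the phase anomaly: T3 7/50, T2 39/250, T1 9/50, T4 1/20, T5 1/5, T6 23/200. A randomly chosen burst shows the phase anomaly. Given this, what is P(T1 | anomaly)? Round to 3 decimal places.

0.214

Since the prior is uniform, the posterior is proportional to the likelihood:
  T3: 0.14
  T2: 0.156
  T1: 0.18
  T4: 0.05
  T5: 0.2
  T6: 0.115
Normalizing constant = 0.841.
P(T1 | evidence) = 0.18 / 0.841 ≈ 0.214.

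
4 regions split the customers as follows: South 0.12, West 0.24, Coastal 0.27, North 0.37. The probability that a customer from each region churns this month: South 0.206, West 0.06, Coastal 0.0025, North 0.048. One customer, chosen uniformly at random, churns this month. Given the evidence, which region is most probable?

South

Prior × likelihood for each hypothesis:
  South: 0.12 × 0.206 = 0.02472
  West: 0.24 × 0.06 = 0.0144
  Coastal: 0.27 × 0.0025 = 0.000675
  North: 0.37 × 0.048 = 0.01776
Normalizing constant = 0.057555.
Largest term belongs to South, so South is most probable.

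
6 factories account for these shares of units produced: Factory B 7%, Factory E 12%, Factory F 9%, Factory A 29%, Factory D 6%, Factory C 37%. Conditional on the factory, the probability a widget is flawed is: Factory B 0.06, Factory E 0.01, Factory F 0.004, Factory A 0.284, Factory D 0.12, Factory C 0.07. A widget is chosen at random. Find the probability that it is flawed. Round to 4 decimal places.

0.1212

Unnormalized posteriors (prior × likelihood):
  Factory B: 0.07 × 0.06 = 0.0042
  Factory E: 0.12 × 0.01 = 0.0012
  Factory F: 0.09 × 0.004 = 0.00036
  Factory A: 0.29 × 0.284 = 0.08236
  Factory D: 0.06 × 0.12 = 0.0072
  Factory C: 0.37 × 0.07 = 0.0259
P(flawed) = 0.0042 + 0.0012 + 0.00036 + 0.08236 + 0.0072 + 0.0259 = 0.12122 → 0.1212.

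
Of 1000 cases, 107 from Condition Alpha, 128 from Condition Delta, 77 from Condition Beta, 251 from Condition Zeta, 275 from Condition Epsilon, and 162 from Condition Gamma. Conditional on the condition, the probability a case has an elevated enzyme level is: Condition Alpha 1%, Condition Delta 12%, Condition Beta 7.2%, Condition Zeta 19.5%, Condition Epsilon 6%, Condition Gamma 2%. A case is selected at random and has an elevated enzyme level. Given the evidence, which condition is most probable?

Condition Zeta

Unnormalized posteriors (prior × likelihood):
  Condition Alpha: 0.107 × 0.01 = 0.00107
  Condition Delta: 0.128 × 0.12 = 0.01536
  Condition Beta: 0.077 × 0.072 = 0.005544
  Condition Zeta: 0.251 × 0.195 = 0.048945
  Condition Epsilon: 0.275 × 0.06 = 0.0165
  Condition Gamma: 0.162 × 0.02 = 0.00324
Normalizing constant = 0.090659.
Largest term belongs to Condition Zeta, so Condition Zeta is most probable.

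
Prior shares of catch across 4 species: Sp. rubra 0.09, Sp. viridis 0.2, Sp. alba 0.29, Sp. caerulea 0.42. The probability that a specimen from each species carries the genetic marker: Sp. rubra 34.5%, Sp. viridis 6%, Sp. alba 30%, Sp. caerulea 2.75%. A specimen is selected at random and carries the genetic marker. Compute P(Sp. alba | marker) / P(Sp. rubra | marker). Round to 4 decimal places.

Compute prior × likelihood for every hypothesis:
  Sp. rubra: 0.09 × 0.345 = 0.03105
  Sp. viridis: 0.2 × 0.06 = 0.012
  Sp. alba: 0.29 × 0.3 = 0.087
  Sp. caerulea: 0.42 × 0.0275 = 0.01155
Normalizing constant = 0.1416.
The ratio is 0.087 / 0.03105 (the normalizer cancels) = 2.8019.

2.8019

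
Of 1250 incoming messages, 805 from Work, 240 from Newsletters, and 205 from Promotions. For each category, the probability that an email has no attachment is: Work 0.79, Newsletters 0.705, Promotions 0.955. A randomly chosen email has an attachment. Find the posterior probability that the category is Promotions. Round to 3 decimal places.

0.037

Taking complements, P(attachment | each) = Work 0.21, Newsletters 0.295, Promotions 0.045.
Prior × likelihood for each hypothesis:
  Work: 0.644 × 0.21 = 0.13524
  Newsletters: 0.192 × 0.295 = 0.05664
  Promotions: 0.164 × 0.045 = 0.00738
Normalizing constant = 0.19926.
P(Promotions | evidence) = 0.00738 / 0.19926 ≈ 0.037.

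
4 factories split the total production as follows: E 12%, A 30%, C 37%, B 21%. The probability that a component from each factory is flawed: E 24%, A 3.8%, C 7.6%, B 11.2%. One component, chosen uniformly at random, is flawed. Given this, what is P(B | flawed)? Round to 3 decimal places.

Unnormalized posteriors (prior × likelihood):
  E: 0.12 × 0.24 = 0.0288
  A: 0.3 × 0.038 = 0.0114
  C: 0.37 × 0.076 = 0.02812
  B: 0.21 × 0.112 = 0.02352
Total = 0.09184.
P(B | evidence) = 0.02352 / 0.09184 ≈ 0.256.

0.256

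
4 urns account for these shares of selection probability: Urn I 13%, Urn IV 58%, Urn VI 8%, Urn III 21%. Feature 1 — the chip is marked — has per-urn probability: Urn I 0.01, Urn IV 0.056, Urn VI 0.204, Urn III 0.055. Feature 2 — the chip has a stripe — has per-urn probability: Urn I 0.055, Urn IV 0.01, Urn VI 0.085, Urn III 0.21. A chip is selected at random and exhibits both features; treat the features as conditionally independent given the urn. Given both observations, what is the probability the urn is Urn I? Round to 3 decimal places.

0.017

Prior × likelihood for each hypothesis:
  Urn I: 0.13 × 0.01 × 0.055 = 0.0000715
  Urn IV: 0.58 × 0.056 × 0.01 = 0.0003248
  Urn VI: 0.08 × 0.204 × 0.085 = 0.0013872
  Urn III: 0.21 × 0.055 × 0.21 = 0.0024255
Sum = 0.004209.
P(Urn I | evidence) = 0.0000715 / 0.004209 ≈ 0.017.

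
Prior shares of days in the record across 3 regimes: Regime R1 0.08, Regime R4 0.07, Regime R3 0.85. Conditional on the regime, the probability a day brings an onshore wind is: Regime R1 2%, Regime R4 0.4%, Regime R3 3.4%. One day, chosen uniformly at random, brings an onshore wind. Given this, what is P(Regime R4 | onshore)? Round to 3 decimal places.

0.009

By Bayes' rule, posterior ∝ prior × likelihood:
  Regime R1: 0.08 × 0.02 = 0.0016
  Regime R4: 0.07 × 0.004 = 0.00028
  Regime R3: 0.85 × 0.034 = 0.0289
Normalizing constant = 0.03078.
P(Regime R4 | evidence) = 0.00028 / 0.03078 ≈ 0.009.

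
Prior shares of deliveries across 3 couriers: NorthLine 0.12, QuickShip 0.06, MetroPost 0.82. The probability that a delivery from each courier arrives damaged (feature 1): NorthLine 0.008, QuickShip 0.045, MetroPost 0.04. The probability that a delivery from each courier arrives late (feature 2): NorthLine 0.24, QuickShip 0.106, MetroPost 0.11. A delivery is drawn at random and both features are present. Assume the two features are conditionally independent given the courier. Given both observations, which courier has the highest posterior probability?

MetroPost

By Bayes' rule, posterior ∝ prior × likelihood:
  NorthLine: 0.12 × 0.008 × 0.24 = 0.0002304
  QuickShip: 0.06 × 0.045 × 0.106 = 0.0002862
  MetroPost: 0.82 × 0.04 × 0.11 = 0.003608
Total = 0.0041246.
Largest term belongs to MetroPost, so MetroPost is most probable.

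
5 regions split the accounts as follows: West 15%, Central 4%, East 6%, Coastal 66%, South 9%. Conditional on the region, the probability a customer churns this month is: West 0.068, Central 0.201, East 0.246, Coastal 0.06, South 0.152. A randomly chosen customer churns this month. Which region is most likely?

Coastal

Prior × likelihood for each hypothesis:
  West: 0.15 × 0.068 = 0.0102
  Central: 0.04 × 0.201 = 0.00804
  East: 0.06 × 0.246 = 0.01476
  Coastal: 0.66 × 0.06 = 0.0396
  South: 0.09 × 0.152 = 0.01368
Sum = 0.08628.
Largest term belongs to Coastal, so Coastal is most probable.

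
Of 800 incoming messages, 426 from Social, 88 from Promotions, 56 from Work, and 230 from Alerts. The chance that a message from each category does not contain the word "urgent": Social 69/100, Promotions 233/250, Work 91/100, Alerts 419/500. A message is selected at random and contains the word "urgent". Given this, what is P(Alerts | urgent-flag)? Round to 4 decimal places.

Taking complements, P(urgent-flag | each) = Social 0.31, Promotions 0.068, Work 0.09, Alerts 0.162.
Compute prior × likelihood for every hypothesis:
  Social: 0.5325 × 0.31 = 0.165075
  Promotions: 0.11 × 0.068 = 0.00748
  Work: 0.07 × 0.09 = 0.0063
  Alerts: 0.2875 × 0.162 = 0.046575
Sum = 0.22543.
P(Alerts | evidence) = 0.046575 / 0.22543 ≈ 0.2066.

0.2066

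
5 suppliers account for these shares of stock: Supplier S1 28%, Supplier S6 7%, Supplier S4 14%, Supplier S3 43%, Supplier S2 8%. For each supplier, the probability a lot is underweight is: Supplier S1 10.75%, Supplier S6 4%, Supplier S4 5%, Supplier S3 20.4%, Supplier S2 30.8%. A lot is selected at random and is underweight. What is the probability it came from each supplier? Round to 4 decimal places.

Supplier S1 0.1977, Supplier S6 0.0184, Supplier S4 0.0460, Supplier S3 0.5761, Supplier S2 0.1618

By Bayes' rule, posterior ∝ prior × likelihood:
  Supplier S1: 0.28 × 0.1075 = 0.0301
  Supplier S6: 0.07 × 0.04 = 0.0028
  Supplier S4: 0.14 × 0.05 = 0.007
  Supplier S3: 0.43 × 0.204 = 0.08772
  Supplier S2: 0.08 × 0.308 = 0.02464
Sum = 0.15226.
P(Supplier S1 | underweight) = 0.0301/0.15226 ≈ 0.1977
P(Supplier S6 | underweight) = 0.0028/0.15226 ≈ 0.0184
P(Supplier S4 | underweight) = 0.007/0.15226 ≈ 0.0460
P(Supplier S3 | underweight) = 0.08772/0.15226 ≈ 0.5761
P(Supplier S2 | underweight) = 0.02464/0.15226 ≈ 0.1618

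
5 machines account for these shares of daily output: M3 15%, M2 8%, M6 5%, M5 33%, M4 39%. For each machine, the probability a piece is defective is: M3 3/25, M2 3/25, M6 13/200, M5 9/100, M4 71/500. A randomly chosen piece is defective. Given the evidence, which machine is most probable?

M4

Unnormalized posteriors (prior × likelihood):
  M3: 0.15 × 0.12 = 0.018
  M2: 0.08 × 0.12 = 0.0096
  M6: 0.05 × 0.065 = 0.00325
  M5: 0.33 × 0.09 = 0.0297
  M4: 0.39 × 0.142 = 0.05538
Total = 0.11593.
Largest term belongs to M4, so M4 is most probable.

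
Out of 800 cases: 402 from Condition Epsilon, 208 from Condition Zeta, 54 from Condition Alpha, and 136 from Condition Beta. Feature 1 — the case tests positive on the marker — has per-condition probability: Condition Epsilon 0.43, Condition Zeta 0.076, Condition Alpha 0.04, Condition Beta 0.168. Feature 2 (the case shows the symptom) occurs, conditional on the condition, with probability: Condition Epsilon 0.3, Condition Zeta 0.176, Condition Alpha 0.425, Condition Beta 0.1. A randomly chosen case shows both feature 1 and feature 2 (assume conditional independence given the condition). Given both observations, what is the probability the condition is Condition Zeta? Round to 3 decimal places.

0.048

Unnormalized posteriors (prior × likelihood):
  Condition Epsilon: 0.5025 × 0.43 × 0.3 = 0.0648225
  Condition Zeta: 0.26 × 0.076 × 0.176 = 0.00347776
  Condition Alpha: 0.0675 × 0.04 × 0.425 = 0.0011475
  Condition Beta: 0.17 × 0.168 × 0.1 = 0.002856
Sum = 0.07230376.
P(Condition Zeta | evidence) = 0.00347776 / 0.07230376 ≈ 0.048.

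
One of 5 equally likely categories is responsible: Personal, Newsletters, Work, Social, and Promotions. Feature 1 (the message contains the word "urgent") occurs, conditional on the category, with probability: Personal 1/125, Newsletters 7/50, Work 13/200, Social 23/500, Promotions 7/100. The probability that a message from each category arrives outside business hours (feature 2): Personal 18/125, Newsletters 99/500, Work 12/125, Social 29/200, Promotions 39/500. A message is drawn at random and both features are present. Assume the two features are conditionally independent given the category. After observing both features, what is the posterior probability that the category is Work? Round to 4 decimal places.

With a uniform prior (1/5 each), posterior ∝ likelihood:
  Personal: 0.008 × 0.144 = 0.001152
  Newsletters: 0.14 × 0.198 = 0.02772
  Work: 0.065 × 0.096 = 0.00624
  Social: 0.046 × 0.145 = 0.00667
  Promotions: 0.07 × 0.078 = 0.00546
Total = 0.047242.
P(Work | evidence) = 0.00624 / 0.047242 ≈ 0.1321.

0.1321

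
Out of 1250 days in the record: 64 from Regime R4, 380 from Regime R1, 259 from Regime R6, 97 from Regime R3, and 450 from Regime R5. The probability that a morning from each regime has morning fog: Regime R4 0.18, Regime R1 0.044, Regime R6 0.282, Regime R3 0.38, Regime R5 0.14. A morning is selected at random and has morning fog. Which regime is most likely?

Regime R6

Unnormalized posteriors (prior × likelihood):
  Regime R4: 0.0512 × 0.18 = 0.009216
  Regime R1: 0.304 × 0.044 = 0.013376
  Regime R6: 0.2072 × 0.282 = 0.0584304
  Regime R3: 0.0776 × 0.38 = 0.029488
  Regime R5: 0.36 × 0.14 = 0.0504
Sum = 0.1609104.
Largest term belongs to Regime R6, so Regime R6 is most probable.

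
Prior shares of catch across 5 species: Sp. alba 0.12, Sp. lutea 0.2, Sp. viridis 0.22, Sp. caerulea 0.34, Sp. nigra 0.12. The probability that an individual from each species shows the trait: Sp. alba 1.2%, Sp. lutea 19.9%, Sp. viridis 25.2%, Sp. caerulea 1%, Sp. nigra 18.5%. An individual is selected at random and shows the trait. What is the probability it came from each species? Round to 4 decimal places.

Sp. alba 0.0118, Sp. lutea 0.3255, Sp. viridis 0.4534, Sp. caerulea 0.0278, Sp. nigra 0.1816

By Bayes' rule, posterior ∝ prior × likelihood:
  Sp. alba: 0.12 × 0.012 = 0.00144
  Sp. lutea: 0.2 × 0.199 = 0.0398
  Sp. viridis: 0.22 × 0.252 = 0.05544
  Sp. caerulea: 0.34 × 0.01 = 0.0034
  Sp. nigra: 0.12 × 0.185 = 0.0222
Sum = 0.12228.
P(Sp. alba | trait) = 0.00144/0.12228 ≈ 0.0118
P(Sp. lutea | trait) = 0.0398/0.12228 ≈ 0.3255
P(Sp. viridis | trait) = 0.05544/0.12228 ≈ 0.4534
P(Sp. caerulea | trait) = 0.0034/0.12228 ≈ 0.0278
P(Sp. nigra | trait) = 0.0222/0.12228 ≈ 0.1816
(Check: 0.0118+0.3255+0.4534+0.0278+0.1816 = 1.0001.)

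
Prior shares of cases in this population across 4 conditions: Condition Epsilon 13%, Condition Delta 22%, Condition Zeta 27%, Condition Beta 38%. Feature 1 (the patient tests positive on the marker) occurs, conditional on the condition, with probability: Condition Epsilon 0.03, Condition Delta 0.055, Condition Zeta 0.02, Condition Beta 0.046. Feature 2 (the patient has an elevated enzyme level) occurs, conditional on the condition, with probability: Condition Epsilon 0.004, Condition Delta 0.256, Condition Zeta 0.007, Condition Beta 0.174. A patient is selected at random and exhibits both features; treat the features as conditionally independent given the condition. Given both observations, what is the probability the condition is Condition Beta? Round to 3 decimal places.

By Bayes' rule, posterior ∝ prior × likelihood:
  Condition Epsilon: 0.13 × 0.03 × 0.004 = 0.0000156
  Condition Delta: 0.22 × 0.055 × 0.256 = 0.0030976
  Condition Zeta: 0.27 × 0.02 × 0.007 = 0.0000378
  Condition Beta: 0.38 × 0.046 × 0.174 = 0.00304152
Normalizing constant = 0.00619252.
P(Condition Beta | evidence) = 0.00304152 / 0.00619252 ≈ 0.491.

0.491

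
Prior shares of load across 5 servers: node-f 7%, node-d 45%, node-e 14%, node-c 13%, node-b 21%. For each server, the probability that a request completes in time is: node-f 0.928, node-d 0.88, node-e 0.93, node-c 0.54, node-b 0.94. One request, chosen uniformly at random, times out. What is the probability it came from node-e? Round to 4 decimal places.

Taking complements, P(timeout | each) = node-f 0.072, node-d 0.12, node-e 0.07, node-c 0.46, node-b 0.06.
Unnormalized posteriors (prior × likelihood):
  node-f: 0.07 × 0.072 = 0.00504
  node-d: 0.45 × 0.12 = 0.054
  node-e: 0.14 × 0.07 = 0.0098
  node-c: 0.13 × 0.46 = 0.0598
  node-b: 0.21 × 0.06 = 0.0126
Normalizing constant = 0.14124.
P(node-e | evidence) = 0.0098 / 0.14124 ≈ 0.0694.

0.0694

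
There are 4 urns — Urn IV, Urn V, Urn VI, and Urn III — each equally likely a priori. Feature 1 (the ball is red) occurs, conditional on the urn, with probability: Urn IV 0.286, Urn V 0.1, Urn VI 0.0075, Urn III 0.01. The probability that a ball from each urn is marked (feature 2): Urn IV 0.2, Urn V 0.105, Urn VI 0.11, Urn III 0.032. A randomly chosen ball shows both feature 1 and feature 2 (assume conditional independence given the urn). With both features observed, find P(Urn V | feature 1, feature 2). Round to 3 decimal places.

With a uniform prior (1/4 each), posterior ∝ likelihood:
  Urn IV: 0.286 × 0.2 = 0.0572
  Urn V: 0.1 × 0.105 = 0.0105
  Urn VI: 0.0075 × 0.11 = 0.000825
  Urn III: 0.01 × 0.032 = 0.00032
Normalizing constant = 0.068845.
P(Urn V | evidence) = 0.0105 / 0.068845 ≈ 0.153.

0.153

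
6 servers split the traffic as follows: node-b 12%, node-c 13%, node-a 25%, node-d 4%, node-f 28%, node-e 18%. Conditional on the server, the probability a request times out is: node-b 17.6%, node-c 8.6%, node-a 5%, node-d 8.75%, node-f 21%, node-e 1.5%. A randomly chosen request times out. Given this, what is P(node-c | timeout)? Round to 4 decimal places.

By Bayes' rule, posterior ∝ prior × likelihood:
  node-b: 0.12 × 0.176 = 0.02112
  node-c: 0.13 × 0.086 = 0.01118
  node-a: 0.25 × 0.05 = 0.0125
  node-d: 0.04 × 0.0875 = 0.0035
  node-f: 0.28 × 0.21 = 0.0588
  node-e: 0.18 × 0.015 = 0.0027
Total = 0.1098.
P(node-c | evidence) = 0.01118 / 0.1098 ≈ 0.1018.

0.1018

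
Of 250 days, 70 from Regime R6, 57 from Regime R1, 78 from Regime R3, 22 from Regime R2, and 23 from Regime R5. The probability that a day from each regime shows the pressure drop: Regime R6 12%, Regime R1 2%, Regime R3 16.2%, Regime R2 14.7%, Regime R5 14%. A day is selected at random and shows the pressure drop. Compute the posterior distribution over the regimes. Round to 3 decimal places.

Compute prior × likelihood for every hypothesis:
  Regime R6: 0.28 × 0.12 = 0.0336
  Regime R1: 0.228 × 0.02 = 0.00456
  Regime R3: 0.312 × 0.162 = 0.050544
  Regime R2: 0.088 × 0.147 = 0.012936
  Regime R5: 0.092 × 0.14 = 0.01288
Total = 0.11452.
P(Regime R6 | drop) = 0.0336/0.11452 ≈ 0.293
P(Regime R1 | drop) = 0.00456/0.11452 ≈ 0.040
P(Regime R3 | drop) = 0.050544/0.11452 ≈ 0.441
P(Regime R2 | drop) = 0.012936/0.11452 ≈ 0.113
P(Regime R5 | drop) = 0.01288/0.11452 ≈ 0.112

Regime R6 0.293, Regime R1 0.040, Regime R3 0.441, Regime R2 0.113, Regime R5 0.112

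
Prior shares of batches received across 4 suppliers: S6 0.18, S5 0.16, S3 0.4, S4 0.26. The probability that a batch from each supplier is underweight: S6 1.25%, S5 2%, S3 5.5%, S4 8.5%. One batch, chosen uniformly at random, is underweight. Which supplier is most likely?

By Bayes' rule, posterior ∝ prior × likelihood:
  S6: 0.18 × 0.0125 = 0.00225
  S5: 0.16 × 0.02 = 0.0032
  S3: 0.4 × 0.055 = 0.022
  S4: 0.26 × 0.085 = 0.0221
Normalizing constant = 0.04955.
Largest term belongs to S4, so S4 is most probable.

S4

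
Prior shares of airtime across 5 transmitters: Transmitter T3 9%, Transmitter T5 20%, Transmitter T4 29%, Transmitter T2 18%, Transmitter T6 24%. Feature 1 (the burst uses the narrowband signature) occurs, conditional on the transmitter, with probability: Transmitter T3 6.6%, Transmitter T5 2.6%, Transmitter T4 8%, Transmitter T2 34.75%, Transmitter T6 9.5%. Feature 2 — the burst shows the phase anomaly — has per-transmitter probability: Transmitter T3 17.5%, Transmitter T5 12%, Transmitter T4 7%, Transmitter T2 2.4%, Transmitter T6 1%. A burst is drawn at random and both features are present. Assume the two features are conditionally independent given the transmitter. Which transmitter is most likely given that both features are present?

By Bayes' rule, posterior ∝ prior × likelihood:
  Transmitter T3: 0.09 × 0.066 × 0.175 = 0.0010395
  Transmitter T5: 0.2 × 0.026 × 0.12 = 0.000624
  Transmitter T4: 0.29 × 0.08 × 0.07 = 0.001624
  Transmitter T2: 0.18 × 0.3475 × 0.024 = 0.0015012
  Transmitter T6: 0.24 × 0.095 × 0.01 = 0.000228
Sum = 0.0050167.
Largest term belongs to Transmitter T4, so Transmitter T4 is most probable.

Transmitter T4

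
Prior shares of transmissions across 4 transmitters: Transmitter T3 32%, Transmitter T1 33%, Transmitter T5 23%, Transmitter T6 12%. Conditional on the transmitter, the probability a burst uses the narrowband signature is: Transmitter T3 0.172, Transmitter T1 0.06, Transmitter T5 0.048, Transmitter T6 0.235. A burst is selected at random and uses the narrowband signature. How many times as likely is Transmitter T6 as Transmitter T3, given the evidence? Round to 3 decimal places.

0.512

Compute prior × likelihood for every hypothesis:
  Transmitter T3: 0.32 × 0.172 = 0.05504
  Transmitter T1: 0.33 × 0.06 = 0.0198
  Transmitter T5: 0.23 × 0.048 = 0.01104
  Transmitter T6: 0.12 × 0.235 = 0.0282
Sum = 0.11408.
The ratio is 0.0282 / 0.05504 (the normalizer cancels) = 0.512.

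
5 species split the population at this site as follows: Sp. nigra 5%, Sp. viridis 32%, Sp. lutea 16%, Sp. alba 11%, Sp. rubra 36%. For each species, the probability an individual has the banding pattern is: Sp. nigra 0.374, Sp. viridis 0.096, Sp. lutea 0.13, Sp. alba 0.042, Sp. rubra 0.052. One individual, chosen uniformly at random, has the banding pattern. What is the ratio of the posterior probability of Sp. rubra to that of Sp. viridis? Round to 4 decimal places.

Unnormalized posteriors (prior × likelihood):
  Sp. nigra: 0.05 × 0.374 = 0.0187
  Sp. viridis: 0.32 × 0.096 = 0.03072
  Sp. lutea: 0.16 × 0.13 = 0.0208
  Sp. alba: 0.11 × 0.042 = 0.00462
  Sp. rubra: 0.36 × 0.052 = 0.01872
Sum = 0.09356.
The ratio is 0.01872 / 0.03072 (the normalizer cancels) = 0.6094.

0.6094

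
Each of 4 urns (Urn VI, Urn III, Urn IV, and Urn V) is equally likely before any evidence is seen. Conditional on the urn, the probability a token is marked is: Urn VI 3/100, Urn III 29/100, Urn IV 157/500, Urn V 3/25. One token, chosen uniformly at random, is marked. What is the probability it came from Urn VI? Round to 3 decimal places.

Since the prior is uniform, the posterior is proportional to the likelihood:
  Urn VI: 0.03
  Urn III: 0.29
  Urn IV: 0.314
  Urn V: 0.12
Sum = 0.754.
P(Urn VI | evidence) = 0.03 / 0.754 ≈ 0.040.

0.040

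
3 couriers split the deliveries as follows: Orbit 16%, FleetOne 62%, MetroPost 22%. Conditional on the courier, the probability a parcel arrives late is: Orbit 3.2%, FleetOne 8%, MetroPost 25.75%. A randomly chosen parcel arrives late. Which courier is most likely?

Compute prior × likelihood for every hypothesis:
  Orbit: 0.16 × 0.032 = 0.00512
  FleetOne: 0.62 × 0.08 = 0.0496
  MetroPost: 0.22 × 0.2575 = 0.05665
Total = 0.11137.
Largest term belongs to MetroPost, so MetroPost is most probable.

MetroPost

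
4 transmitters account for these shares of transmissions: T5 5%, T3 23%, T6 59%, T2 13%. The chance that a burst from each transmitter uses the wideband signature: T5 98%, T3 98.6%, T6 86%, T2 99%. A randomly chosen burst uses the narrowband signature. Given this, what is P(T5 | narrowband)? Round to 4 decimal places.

0.0113

Taking complements, P(narrowband | each) = T5 0.02, T3 0.014, T6 0.14, T2 0.01.
Prior × likelihood for each hypothesis:
  T5: 0.05 × 0.02 = 0.001
  T3: 0.23 × 0.014 = 0.00322
  T6: 0.59 × 0.14 = 0.0826
  T2: 0.13 × 0.01 = 0.0013
Normalizing constant = 0.08812.
P(T5 | evidence) = 0.001 / 0.08812 ≈ 0.0113.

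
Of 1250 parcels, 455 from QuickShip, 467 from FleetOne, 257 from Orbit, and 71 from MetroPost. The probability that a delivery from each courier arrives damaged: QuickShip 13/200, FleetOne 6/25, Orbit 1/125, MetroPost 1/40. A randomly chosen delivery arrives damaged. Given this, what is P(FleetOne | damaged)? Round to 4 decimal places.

0.7704

Unnormalized posteriors (prior × likelihood):
  QuickShip: 0.364 × 0.065 = 0.02366
  FleetOne: 0.3736 × 0.24 = 0.089664
  Orbit: 0.2056 × 0.008 = 0.0016448
  MetroPost: 0.0568 × 0.025 = 0.00142
Total = 0.1163888.
P(FleetOne | evidence) = 0.089664 / 0.1163888 ≈ 0.7704.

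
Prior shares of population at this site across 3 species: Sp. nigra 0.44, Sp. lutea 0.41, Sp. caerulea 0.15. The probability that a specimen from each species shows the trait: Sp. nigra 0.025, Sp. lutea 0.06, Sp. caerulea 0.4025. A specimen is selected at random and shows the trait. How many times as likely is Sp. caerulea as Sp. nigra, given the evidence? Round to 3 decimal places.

Prior × likelihood for each hypothesis:
  Sp. nigra: 0.44 × 0.025 = 0.011
  Sp. lutea: 0.41 × 0.06 = 0.0246
  Sp. caerulea: 0.15 × 0.4025 = 0.060375
Sum = 0.095975.
The ratio is 0.060375 / 0.011 (the normalizer cancels) = 5.489.

5.489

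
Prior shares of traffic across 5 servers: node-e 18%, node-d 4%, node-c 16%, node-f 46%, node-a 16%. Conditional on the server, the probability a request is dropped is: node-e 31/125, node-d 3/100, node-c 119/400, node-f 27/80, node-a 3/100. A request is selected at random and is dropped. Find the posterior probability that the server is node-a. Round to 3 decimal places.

Unnormalized posteriors (prior × likelihood):
  node-e: 0.18 × 0.248 = 0.04464
  node-d: 0.04 × 0.03 = 0.0012
  node-c: 0.16 × 0.2975 = 0.0476
  node-f: 0.46 × 0.3375 = 0.15525
  node-a: 0.16 × 0.03 = 0.0048
Sum = 0.25349.
P(node-a | evidence) = 0.0048 / 0.25349 ≈ 0.019.

0.019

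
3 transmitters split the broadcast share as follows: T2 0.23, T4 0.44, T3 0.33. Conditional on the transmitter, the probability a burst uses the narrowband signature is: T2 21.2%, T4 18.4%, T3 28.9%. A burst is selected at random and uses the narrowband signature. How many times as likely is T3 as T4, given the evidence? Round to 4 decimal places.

1.1780

By Bayes' rule, posterior ∝ prior × likelihood:
  T2: 0.23 × 0.212 = 0.04876
  T4: 0.44 × 0.184 = 0.08096
  T3: 0.33 × 0.289 = 0.09537
Sum = 0.22509.
The ratio is 0.09537 / 0.08096 (the normalizer cancels) = 1.1780.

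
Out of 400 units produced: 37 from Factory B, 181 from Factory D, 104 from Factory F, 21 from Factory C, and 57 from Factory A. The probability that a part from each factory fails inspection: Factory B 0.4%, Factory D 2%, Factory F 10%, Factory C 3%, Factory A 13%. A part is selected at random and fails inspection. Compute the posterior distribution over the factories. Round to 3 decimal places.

Unnormalized posteriors (prior × likelihood):
  Factory B: 0.0925 × 0.004 = 0.00037
  Factory D: 0.4525 × 0.02 = 0.00905
  Factory F: 0.26 × 0.1 = 0.026
  Factory C: 0.0525 × 0.03 = 0.001575
  Factory A: 0.1425 × 0.13 = 0.018525
Sum = 0.05552.
P(Factory B | nonconforming) = 0.00037/0.05552 ≈ 0.007
P(Factory D | nonconforming) = 0.00905/0.05552 ≈ 0.163
P(Factory F | nonconforming) = 0.026/0.05552 ≈ 0.468
P(Factory C | nonconforming) = 0.001575/0.05552 ≈ 0.028
P(Factory A | nonconforming) = 0.018525/0.05552 ≈ 0.334
(Check: 0.007+0.163+0.468+0.028+0.334 = 1.000.)

Factory B 0.007, Factory D 0.163, Factory F 0.468, Factory C 0.028, Factory A 0.334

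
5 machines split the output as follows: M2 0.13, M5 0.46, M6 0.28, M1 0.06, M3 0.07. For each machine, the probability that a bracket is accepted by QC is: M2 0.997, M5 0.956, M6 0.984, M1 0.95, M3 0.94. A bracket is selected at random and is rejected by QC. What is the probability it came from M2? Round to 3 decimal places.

Taking complements, P(rejected | each) = M2 0.003, M5 0.044, M6 0.016, M1 0.05, M3 0.06.
Unnormalized posteriors (prior × likelihood):
  M2: 0.13 × 0.003 = 0.00039
  M5: 0.46 × 0.044 = 0.02024
  M6: 0.28 × 0.016 = 0.00448
  M1: 0.06 × 0.05 = 0.003
  M3: 0.07 × 0.06 = 0.0042
Sum = 0.03231.
P(M2 | evidence) = 0.00039 / 0.03231 ≈ 0.012.

0.012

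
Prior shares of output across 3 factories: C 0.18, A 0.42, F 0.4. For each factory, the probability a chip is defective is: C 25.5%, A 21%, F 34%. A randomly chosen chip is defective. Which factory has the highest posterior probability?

Prior × likelihood for each hypothesis:
  C: 0.18 × 0.255 = 0.0459
  A: 0.42 × 0.21 = 0.0882
  F: 0.4 × 0.34 = 0.136
Total = 0.2701.
Largest term belongs to F, so F is most probable.

F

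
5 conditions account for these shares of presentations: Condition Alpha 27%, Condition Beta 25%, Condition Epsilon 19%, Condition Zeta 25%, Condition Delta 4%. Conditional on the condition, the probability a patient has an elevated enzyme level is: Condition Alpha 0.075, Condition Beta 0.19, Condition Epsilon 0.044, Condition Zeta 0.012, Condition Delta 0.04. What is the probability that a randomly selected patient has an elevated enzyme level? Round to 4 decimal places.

0.0807

Unnormalized posteriors (prior × likelihood):
  Condition Alpha: 0.27 × 0.075 = 0.02025
  Condition Beta: 0.25 × 0.19 = 0.0475
  Condition Epsilon: 0.19 × 0.044 = 0.00836
  Condition Zeta: 0.25 × 0.012 = 0.003
  Condition Delta: 0.04 × 0.04 = 0.0016
P(elevated) = 0.02025 + 0.0475 + 0.00836 + 0.003 + 0.0016 = 0.08071 → 0.0807.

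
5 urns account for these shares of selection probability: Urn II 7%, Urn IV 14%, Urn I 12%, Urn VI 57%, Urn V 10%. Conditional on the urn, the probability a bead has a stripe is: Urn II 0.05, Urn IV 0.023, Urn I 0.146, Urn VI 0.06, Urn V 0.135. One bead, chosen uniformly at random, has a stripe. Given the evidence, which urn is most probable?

Prior × likelihood for each hypothesis:
  Urn II: 0.07 × 0.05 = 0.0035
  Urn IV: 0.14 × 0.023 = 0.00322
  Urn I: 0.12 × 0.146 = 0.01752
  Urn VI: 0.57 × 0.06 = 0.0342
  Urn V: 0.1 × 0.135 = 0.0135
Total = 0.07194.
Largest term belongs to Urn VI, so Urn VI is most probable.

Urn VI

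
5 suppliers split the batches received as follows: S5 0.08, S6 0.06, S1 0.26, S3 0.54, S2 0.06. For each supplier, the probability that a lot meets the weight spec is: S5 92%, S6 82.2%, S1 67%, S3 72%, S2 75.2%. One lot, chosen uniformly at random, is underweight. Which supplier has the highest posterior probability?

S3

Taking complements, P(underweight | each) = S5 0.08, S6 0.178, S1 0.33, S3 0.28, S2 0.248.
Prior × likelihood for each hypothesis:
  S5: 0.08 × 0.08 = 0.0064
  S6: 0.06 × 0.178 = 0.01068
  S1: 0.26 × 0.33 = 0.0858
  S3: 0.54 × 0.28 = 0.1512
  S2: 0.06 × 0.248 = 0.01488
Normalizing constant = 0.26896.
Largest term belongs to S3, so S3 is most probable.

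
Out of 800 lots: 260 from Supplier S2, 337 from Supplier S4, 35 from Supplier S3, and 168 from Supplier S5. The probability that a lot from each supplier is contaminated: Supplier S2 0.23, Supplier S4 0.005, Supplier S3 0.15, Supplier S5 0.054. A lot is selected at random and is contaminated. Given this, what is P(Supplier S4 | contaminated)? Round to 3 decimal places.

Prior × likelihood for each hypothesis:
  Supplier S2: 0.325 × 0.23 = 0.07475
  Supplier S4: 0.42125 × 0.005 = 0.00210625
  Supplier S3: 0.04375 × 0.15 = 0.0065625
  Supplier S5: 0.21 × 0.054 = 0.01134
Total = 0.09475875.
P(Supplier S4 | evidence) = 0.00210625 / 0.09475875 ≈ 0.022.

0.022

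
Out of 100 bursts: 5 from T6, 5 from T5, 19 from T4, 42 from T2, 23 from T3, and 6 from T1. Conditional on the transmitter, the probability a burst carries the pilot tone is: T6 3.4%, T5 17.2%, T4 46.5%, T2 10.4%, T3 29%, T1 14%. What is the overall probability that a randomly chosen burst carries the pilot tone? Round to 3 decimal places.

0.217

By Bayes' rule, posterior ∝ prior × likelihood:
  T6: 0.05 × 0.034 = 0.0017
  T5: 0.05 × 0.172 = 0.0086
  T4: 0.19 × 0.465 = 0.08835
  T2: 0.42 × 0.104 = 0.04368
  T3: 0.23 × 0.29 = 0.0667
  T1: 0.06 × 0.14 = 0.0084
P(pilot) = 0.0017 + 0.0086 + 0.08835 + 0.04368 + 0.0667 + 0.0084 = 0.21743 → 0.217.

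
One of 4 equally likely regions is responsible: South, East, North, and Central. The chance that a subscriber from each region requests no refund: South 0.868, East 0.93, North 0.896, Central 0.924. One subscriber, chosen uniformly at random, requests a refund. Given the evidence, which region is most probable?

South

Taking complements, P(refund | each) = South 0.132, East 0.07, North 0.104, Central 0.076.
Since the prior is uniform, the posterior is proportional to the likelihood:
  South: 0.132
  East: 0.07
  North: 0.104
  Central: 0.076
Normalizing constant = 0.382.
Largest term belongs to South, so South is most probable.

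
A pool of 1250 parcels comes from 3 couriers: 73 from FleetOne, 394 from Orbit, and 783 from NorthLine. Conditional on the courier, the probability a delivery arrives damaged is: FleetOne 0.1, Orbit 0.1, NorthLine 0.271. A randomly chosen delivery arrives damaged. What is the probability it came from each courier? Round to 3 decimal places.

FleetOne 0.028, Orbit 0.152, NorthLine 0.820

By Bayes' rule, posterior ∝ prior × likelihood:
  FleetOne: 0.0584 × 0.1 = 0.00584
  Orbit: 0.3152 × 0.1 = 0.03152
  NorthLine: 0.6264 × 0.271 = 0.1697544
Total = 0.2071144.
P(FleetOne | damaged) = 0.00584/0.2071144 ≈ 0.028
P(Orbit | damaged) = 0.03152/0.2071144 ≈ 0.152
P(NorthLine | damaged) = 0.1697544/0.2071144 ≈ 0.820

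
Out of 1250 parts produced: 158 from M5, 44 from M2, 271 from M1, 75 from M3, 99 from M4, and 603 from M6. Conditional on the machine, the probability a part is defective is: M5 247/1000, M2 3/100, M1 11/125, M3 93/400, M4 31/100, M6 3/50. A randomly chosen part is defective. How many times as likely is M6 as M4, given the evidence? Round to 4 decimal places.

Unnormalized posteriors (prior × likelihood):
  M5: 0.1264 × 0.247 = 0.0312208
  M2: 0.0352 × 0.03 = 0.001056
  M1: 0.2168 × 0.088 = 0.0190784
  M3: 0.06 × 0.2325 = 0.01395
  M4: 0.0792 × 0.31 = 0.024552
  M6: 0.4824 × 0.06 = 0.028944
Normalizing constant = 0.1188012.
The ratio is 0.028944 / 0.024552 (the normalizer cancels) = 1.1789.

1.1789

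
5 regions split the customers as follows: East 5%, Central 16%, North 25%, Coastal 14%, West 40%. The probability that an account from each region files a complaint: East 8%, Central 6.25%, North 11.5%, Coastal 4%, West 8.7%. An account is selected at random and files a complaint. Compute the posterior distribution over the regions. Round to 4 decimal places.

East 0.0481, Central 0.1203, North 0.3458, Coastal 0.0673, West 0.4185

Compute prior × likelihood for every hypothesis:
  East: 0.05 × 0.08 = 0.004
  Central: 0.16 × 0.0625 = 0.01
  North: 0.25 × 0.115 = 0.02875
  Coastal: 0.14 × 0.04 = 0.0056
  West: 0.4 × 0.087 = 0.0348
Total = 0.08315.
P(East | complaint) = 0.004/0.08315 ≈ 0.0481
P(Central | complaint) = 0.01/0.08315 ≈ 0.1203
P(North | complaint) = 0.02875/0.08315 ≈ 0.3458
P(Coastal | complaint) = 0.0056/0.08315 ≈ 0.0673
P(West | complaint) = 0.0348/0.08315 ≈ 0.4185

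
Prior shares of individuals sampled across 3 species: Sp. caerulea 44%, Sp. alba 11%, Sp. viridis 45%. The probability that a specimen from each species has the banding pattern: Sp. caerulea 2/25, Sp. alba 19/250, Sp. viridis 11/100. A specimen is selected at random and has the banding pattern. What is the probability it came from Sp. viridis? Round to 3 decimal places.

By Bayes' rule, posterior ∝ prior × likelihood:
  Sp. caerulea: 0.44 × 0.08 = 0.0352
  Sp. alba: 0.11 × 0.076 = 0.00836
  Sp. viridis: 0.45 × 0.11 = 0.0495
Sum = 0.09306.
P(Sp. viridis | evidence) = 0.0495 / 0.09306 ≈ 0.532.

0.532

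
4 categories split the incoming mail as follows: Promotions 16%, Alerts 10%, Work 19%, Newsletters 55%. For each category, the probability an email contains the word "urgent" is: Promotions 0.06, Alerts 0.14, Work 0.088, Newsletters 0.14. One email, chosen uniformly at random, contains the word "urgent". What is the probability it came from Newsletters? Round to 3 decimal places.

Compute prior × likelihood for every hypothesis:
  Promotions: 0.16 × 0.06 = 0.0096
  Alerts: 0.1 × 0.14 = 0.014
  Work: 0.19 × 0.088 = 0.01672
  Newsletters: 0.55 × 0.14 = 0.077
Total = 0.11732.
P(Newsletters | evidence) = 0.077 / 0.11732 ≈ 0.656.

0.656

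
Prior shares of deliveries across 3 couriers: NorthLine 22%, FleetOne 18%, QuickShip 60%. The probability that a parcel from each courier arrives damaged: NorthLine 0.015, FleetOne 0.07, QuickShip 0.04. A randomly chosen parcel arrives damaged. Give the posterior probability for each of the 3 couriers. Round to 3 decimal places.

NorthLine 0.083, FleetOne 0.316, QuickShip 0.602

Compute prior × likelihood for every hypothesis:
  NorthLine: 0.22 × 0.015 = 0.0033
  FleetOne: 0.18 × 0.07 = 0.0126
  QuickShip: 0.6 × 0.04 = 0.024
Normalizing constant = 0.0399.
P(NorthLine | damaged) = 0.0033/0.0399 ≈ 0.083
P(FleetOne | damaged) = 0.0126/0.0399 ≈ 0.316
P(QuickShip | damaged) = 0.024/0.0399 ≈ 0.602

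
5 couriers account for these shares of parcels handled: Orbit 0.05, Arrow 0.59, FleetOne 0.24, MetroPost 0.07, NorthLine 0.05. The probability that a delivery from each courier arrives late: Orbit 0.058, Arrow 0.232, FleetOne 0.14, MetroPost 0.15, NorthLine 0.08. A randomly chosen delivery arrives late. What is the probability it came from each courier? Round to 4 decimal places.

Unnormalized posteriors (prior × likelihood):
  Orbit: 0.05 × 0.058 = 0.0029
  Arrow: 0.59 × 0.232 = 0.13688
  FleetOne: 0.24 × 0.14 = 0.0336
  MetroPost: 0.07 × 0.15 = 0.0105
  NorthLine: 0.05 × 0.08 = 0.004
Sum = 0.18788.
P(Orbit | late) = 0.0029/0.18788 ≈ 0.0154
P(Arrow | late) = 0.13688/0.18788 ≈ 0.7286
P(FleetOne | late) = 0.0336/0.18788 ≈ 0.1788
P(MetroPost | late) = 0.0105/0.18788 ≈ 0.0559
P(NorthLine | late) = 0.004/0.18788 ≈ 0.0213

Orbit 0.0154, Arrow 0.7286, FleetOne 0.1788, MetroPost 0.0559, NorthLine 0.0213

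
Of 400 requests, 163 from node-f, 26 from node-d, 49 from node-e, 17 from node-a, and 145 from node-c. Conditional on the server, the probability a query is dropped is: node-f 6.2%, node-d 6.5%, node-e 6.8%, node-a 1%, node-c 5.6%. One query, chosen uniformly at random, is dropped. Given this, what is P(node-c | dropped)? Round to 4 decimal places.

0.3467

By Bayes' rule, posterior ∝ prior × likelihood:
  node-f: 0.4075 × 0.062 = 0.025265
  node-d: 0.065 × 0.065 = 0.004225
  node-e: 0.1225 × 0.068 = 0.00833
  node-a: 0.0425 × 0.01 = 0.000425
  node-c: 0.3625 × 0.056 = 0.0203
Sum = 0.058545.
P(node-c | evidence) = 0.0203 / 0.058545 ≈ 0.3467.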